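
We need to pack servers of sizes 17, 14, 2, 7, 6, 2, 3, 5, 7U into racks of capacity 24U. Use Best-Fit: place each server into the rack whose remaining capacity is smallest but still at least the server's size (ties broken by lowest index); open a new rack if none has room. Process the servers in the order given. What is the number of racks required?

rack 1: place 17U, 7U left
rack 2: place 14U, 10U left
rack 1: place 2U, 5U left
rack 2: place 7U, 3U left
rack 3: place 6U, 18U left
rack 2: place 2U, 1U left
rack 1: place 3U, 2U left
rack 3: place 5U, 13U left
rack 3: place 7U, 6U left

3 racks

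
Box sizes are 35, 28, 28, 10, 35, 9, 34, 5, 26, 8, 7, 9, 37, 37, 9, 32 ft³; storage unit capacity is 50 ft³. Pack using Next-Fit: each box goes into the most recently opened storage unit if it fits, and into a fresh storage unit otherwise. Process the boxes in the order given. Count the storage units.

9 storage units

Put 35 ft³ in storage unit 1; 15 ft³ remain.
Put 28 ft³ in storage unit 2; 22 ft³ remain.
Put 28 ft³ in storage unit 3; 22 ft³ remain.
Put 10 ft³ in storage unit 3; 12 ft³ remain.
Put 35 ft³ in storage unit 4; 15 ft³ remain.
Put 9 ft³ in storage unit 4; 6 ft³ remain.
Put 34 ft³ in storage unit 5; 16 ft³ remain.
Put 5 ft³ in storage unit 5; 11 ft³ remain.
Put 26 ft³ in storage unit 6; 24 ft³ remain.
Put 8 ft³ in storage unit 6; 16 ft³ remain.
Put 7 ft³ in storage unit 6; 9 ft³ remain.
Put 9 ft³ in storage unit 6; 0 ft³ remain.
Put 37 ft³ in storage unit 7; 13 ft³ remain.
Put 37 ft³ in storage unit 8; 13 ft³ remain.
Put 9 ft³ in storage unit 8; 4 ft³ remain.
Put 32 ft³ in storage unit 9; 18 ft³ remain.
Final storage units: [35] [28] [28,10] [35,9] [34,5] [26,8,7,9] [37] [37,9] [32].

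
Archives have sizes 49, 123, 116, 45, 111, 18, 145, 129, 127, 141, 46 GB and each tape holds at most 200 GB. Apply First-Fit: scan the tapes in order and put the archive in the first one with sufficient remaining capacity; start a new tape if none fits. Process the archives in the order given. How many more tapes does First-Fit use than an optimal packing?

0

First-Fit: [49,123,18] [116,45] [111,46] [145] [129] [127] [141] → 7 tapes.
7 archives exceed 100 GB (half the capacity), and no two of those can share a tape, so at least 7 tapes are needed.
So 7 is already optimal.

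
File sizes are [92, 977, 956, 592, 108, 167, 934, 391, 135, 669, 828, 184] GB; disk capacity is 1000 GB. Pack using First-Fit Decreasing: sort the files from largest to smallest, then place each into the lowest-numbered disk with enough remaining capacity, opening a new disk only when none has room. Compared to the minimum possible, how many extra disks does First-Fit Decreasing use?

0

First-Fit Decreasing: [977] [956] [934] [828,167] [669,184,135] [592,391] [108,92] → 7 disks.
Total size 6033 GB; any packing needs at least ⌈6033/1000⌉ = 7 disks.
So 7 is already optimal.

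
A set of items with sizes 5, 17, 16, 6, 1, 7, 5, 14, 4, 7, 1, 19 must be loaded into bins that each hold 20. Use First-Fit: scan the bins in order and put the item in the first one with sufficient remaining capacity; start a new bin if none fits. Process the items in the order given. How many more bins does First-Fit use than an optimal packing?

First-Fit: [5,6,1,7,1] [17] [16,4] [5,14] [7] [19] → 6 bins.
Total size 102; any packing needs at least ⌈102/20⌉ = 6 bins.
So 6 is already optimal.

0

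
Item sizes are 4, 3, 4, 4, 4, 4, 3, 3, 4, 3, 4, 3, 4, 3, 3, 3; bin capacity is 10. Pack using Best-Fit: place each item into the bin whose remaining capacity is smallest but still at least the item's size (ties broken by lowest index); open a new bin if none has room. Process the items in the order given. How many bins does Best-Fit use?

Put 4 in bin 1; 6 remain.
Put 3 in bin 1; 3 remain.
Put 4 in bin 2; 6 remain.
Put 4 in bin 2; 2 remain.
Put 4 in bin 3; 6 remain.
Put 4 in bin 3; 2 remain.
Put 3 in bin 1; 0 remain.
Put 3 in bin 4; 7 remain.
Put 4 in bin 4; 3 remain.
Put 3 in bin 4; 0 remain.
Put 4 in bin 5; 6 remain.
Put 3 in bin 5; 3 remain.
Put 4 in bin 6; 6 remain.
Put 3 in bin 5; 0 remain.
Put 3 in bin 6; 3 remain.
Put 3 in bin 6; 0 remain.

6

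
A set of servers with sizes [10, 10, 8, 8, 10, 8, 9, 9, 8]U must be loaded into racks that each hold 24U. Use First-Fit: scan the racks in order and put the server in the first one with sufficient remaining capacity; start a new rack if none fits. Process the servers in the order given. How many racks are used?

10U → rack 1 (remaining 14U)
10U → rack 1 (remaining 4U)
8U → rack 2 (remaining 16U)
8U → rack 2 (remaining 8U)
10U → rack 3 (remaining 14U)
8U → rack 2 (remaining 0U)
9U → rack 3 (remaining 5U)
9U → rack 4 (remaining 15U)
8U → rack 4 (remaining 7U)

4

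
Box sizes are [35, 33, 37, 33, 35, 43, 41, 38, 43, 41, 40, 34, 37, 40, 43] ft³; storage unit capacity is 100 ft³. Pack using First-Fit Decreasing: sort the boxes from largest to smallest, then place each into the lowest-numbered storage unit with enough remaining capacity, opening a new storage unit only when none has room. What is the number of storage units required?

7 storage units

Sorted descending: 43, 43, 43, 41, 41, 40, 40, 38, 37, 37, 35, 35, 34, 33, 33.
43 ft³ → storage unit 1 (remaining 57 ft³)
43 ft³ → storage unit 1 (remaining 14 ft³)
43 ft³ → storage unit 2 (remaining 57 ft³)
41 ft³ → storage unit 2 (remaining 16 ft³)
41 ft³ → storage unit 3 (remaining 59 ft³)
40 ft³ → storage unit 3 (remaining 19 ft³)
40 ft³ → storage unit 4 (remaining 60 ft³)
38 ft³ → storage unit 4 (remaining 22 ft³)
37 ft³ → storage unit 5 (remaining 63 ft³)
37 ft³ → storage unit 5 (remaining 26 ft³)
35 ft³ → storage unit 6 (remaining 65 ft³)
35 ft³ → storage unit 6 (remaining 30 ft³)
34 ft³ → storage unit 7 (remaining 66 ft³)
33 ft³ → storage unit 7 (remaining 33 ft³)
33 ft³ → storage unit 7 (remaining 0 ft³)
Final storage units: [43,43] [43,41] [41,40] [40,38] [37,37] [35,35] [34,33,33].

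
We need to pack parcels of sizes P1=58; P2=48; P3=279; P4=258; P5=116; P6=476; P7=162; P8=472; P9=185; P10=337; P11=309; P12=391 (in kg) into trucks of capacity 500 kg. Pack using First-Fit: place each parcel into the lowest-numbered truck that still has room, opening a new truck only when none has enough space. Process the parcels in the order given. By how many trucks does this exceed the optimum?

1

First-Fit: [58,48,279] [258,116] [476] [162,185] [472] [337] [309] [391] → 8 trucks.
Total size 3091 kg; any packing needs at least ⌈3091/500⌉ = 7 trucks.
An optimal packing achieves that bound: [476] [472] [391,58,48] [337,162] [309,185] [279,116] [258] → 7 trucks.
Excess: 8 − 7 = 1.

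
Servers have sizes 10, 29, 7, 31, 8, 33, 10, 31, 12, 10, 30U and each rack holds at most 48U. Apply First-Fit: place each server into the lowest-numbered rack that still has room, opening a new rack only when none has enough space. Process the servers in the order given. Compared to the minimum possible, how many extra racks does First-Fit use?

0

First-Fit: [10,29,7] [31,8] [33,10] [31,12] [10,30] → 5 racks.
Total size 211U; any packing needs at least ⌈211/48⌉ = 5 racks.
So 5 is already optimal.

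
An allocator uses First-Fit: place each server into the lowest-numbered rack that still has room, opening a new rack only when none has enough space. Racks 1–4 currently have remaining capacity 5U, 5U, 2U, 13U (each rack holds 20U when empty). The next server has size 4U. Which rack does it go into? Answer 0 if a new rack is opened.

1

Racks with room: rack 1 (5U), rack 2 (5U), rack 4 (13U).
The first with room is rack 1.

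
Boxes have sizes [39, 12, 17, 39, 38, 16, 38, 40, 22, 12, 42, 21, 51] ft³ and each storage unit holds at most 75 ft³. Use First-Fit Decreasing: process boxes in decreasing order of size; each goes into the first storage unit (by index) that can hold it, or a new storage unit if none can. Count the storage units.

7 storage units

Sorted descending: 51, 42, 40, 39, 39, 38, 38, 22, 21, 17, 16, 12, 12.
51 ft³ → storage unit 1 (remaining 24 ft³)
42 ft³ → storage unit 2 (remaining 33 ft³)
40 ft³ → storage unit 3 (remaining 35 ft³)
39 ft³ → storage unit 4 (remaining 36 ft³)
39 ft³ → storage unit 5 (remaining 36 ft³)
38 ft³ → storage unit 6 (remaining 37 ft³)
38 ft³ → storage unit 7 (remaining 37 ft³)
22 ft³ → storage unit 1 (remaining 2 ft³)
21 ft³ → storage unit 2 (remaining 12 ft³)
17 ft³ → storage unit 3 (remaining 18 ft³)
16 ft³ → storage unit 3 (remaining 2 ft³)
12 ft³ → storage unit 2 (remaining 0 ft³)
12 ft³ → storage unit 4 (remaining 24 ft³)
Final storage units: [51,22] [42,21,12] [40,17,16] [39,12] [39] [38] [38].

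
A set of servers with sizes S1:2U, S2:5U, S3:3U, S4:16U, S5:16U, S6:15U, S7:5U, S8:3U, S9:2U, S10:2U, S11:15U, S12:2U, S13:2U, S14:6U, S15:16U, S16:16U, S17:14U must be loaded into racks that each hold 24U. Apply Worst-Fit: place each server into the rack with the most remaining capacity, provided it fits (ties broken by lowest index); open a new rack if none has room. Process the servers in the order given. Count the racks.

8

S1 (2U) → rack 1 (remaining 22U)
S2 (5U) → rack 1 (remaining 17U)
S3 (3U) → rack 1 (remaining 14U)
S4 (16U) → rack 2 (remaining 8U)
S5 (16U) → rack 3 (remaining 8U)
S6 (15U) → rack 4 (remaining 9U)
S7 (5U) → rack 1 (remaining 9U)
S8 (3U) → rack 1 (remaining 6U)
S9 (2U) → rack 4 (remaining 7U)
S10 (2U) → rack 2 (remaining 6U)
S11 (15U) → rack 5 (remaining 9U)
S12 (2U) → rack 5 (remaining 7U)
S13 (2U) → rack 3 (remaining 6U)
S14 (6U) → rack 4 (remaining 1U)
S15 (16U) → rack 6 (remaining 8U)
S16 (16U) → rack 7 (remaining 8U)
S17 (14U) → rack 8 (remaining 10U)
Final racks: [2,5,3,5,3] [16,2] [16,2] [15,2,6] [15,2] [16] [16] [14].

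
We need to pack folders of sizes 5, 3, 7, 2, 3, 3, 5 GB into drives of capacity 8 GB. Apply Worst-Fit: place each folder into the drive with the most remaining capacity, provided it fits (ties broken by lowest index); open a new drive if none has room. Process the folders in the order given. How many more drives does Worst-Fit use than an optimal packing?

Worst-Fit: [5,3] [7] [2,3,3] [5] → 4 drives.
Total size 28 GB; any packing needs at least ⌈28/8⌉ = 4 drives.
So 4 is already optimal.

0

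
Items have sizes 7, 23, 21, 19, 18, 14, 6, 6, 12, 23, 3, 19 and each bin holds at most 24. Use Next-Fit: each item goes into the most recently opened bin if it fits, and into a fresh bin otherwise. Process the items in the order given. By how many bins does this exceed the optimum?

1

Next-Fit: [7] [23] [21] [19] [18] [14,6] [6,12] [23] [3,19] → 9 bins.
Total size 171; any packing needs at least ⌈171/24⌉ = 8 bins.
An optimal packing achieves that bound: [23] [23] [21,3] [19] [19] [18,6] [14,7] [12,6] → 8 bins.
Excess: 9 − 8 = 1.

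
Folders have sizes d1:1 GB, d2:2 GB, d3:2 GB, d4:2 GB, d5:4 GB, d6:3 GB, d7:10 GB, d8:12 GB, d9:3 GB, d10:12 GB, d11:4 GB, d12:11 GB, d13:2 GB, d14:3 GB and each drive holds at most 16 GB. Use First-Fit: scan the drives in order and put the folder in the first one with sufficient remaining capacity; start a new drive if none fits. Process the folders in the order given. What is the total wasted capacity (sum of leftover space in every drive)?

9

drive 1: place d1 (1 GB), 15 GB left
drive 1: place d2 (2 GB), 13 GB left
drive 1: place d3 (2 GB), 11 GB left
drive 1: place d4 (2 GB), 9 GB left
drive 1: place d5 (4 GB), 5 GB left
drive 1: place d6 (3 GB), 2 GB left
drive 2: place d7 (10 GB), 6 GB left
drive 3: place d8 (12 GB), 4 GB left
drive 2: place d9 (3 GB), 3 GB left
drive 4: place d10 (12 GB), 4 GB left
drive 3: place d11 (4 GB), 0 GB left
drive 5: place d12 (11 GB), 5 GB left
drive 1: place d13 (2 GB), 0 GB left
drive 2: place d14 (3 GB), 0 GB left
5 drives × 16 GB = 80 GB; used 71 GB; unused 9 GB.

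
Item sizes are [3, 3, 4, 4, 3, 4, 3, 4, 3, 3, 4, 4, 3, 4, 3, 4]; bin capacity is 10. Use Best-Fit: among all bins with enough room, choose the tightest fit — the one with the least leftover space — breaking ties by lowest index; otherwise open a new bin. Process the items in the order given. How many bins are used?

6 bins

3 → bin 1 (remaining 7)
3 → bin 1 (remaining 4)
4 → bin 1 (remaining 0)
4 → bin 2 (remaining 6)
3 → bin 2 (remaining 3)
4 → bin 3 (remaining 6)
3 → bin 2 (remaining 0)
4 → bin 3 (remaining 2)
3 → bin 4 (remaining 7)
3 → bin 4 (remaining 4)
4 → bin 4 (remaining 0)
4 → bin 5 (remaining 6)
3 → bin 5 (remaining 3)
4 → bin 6 (remaining 6)
3 → bin 5 (remaining 0)
4 → bin 6 (remaining 2)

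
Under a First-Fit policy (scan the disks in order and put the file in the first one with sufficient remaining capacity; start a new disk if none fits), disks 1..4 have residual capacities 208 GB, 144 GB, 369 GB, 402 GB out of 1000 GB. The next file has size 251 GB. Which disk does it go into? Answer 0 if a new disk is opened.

3

Disks with room: disk 3 (369 GB), disk 4 (402 GB).
The first with room is disk 3.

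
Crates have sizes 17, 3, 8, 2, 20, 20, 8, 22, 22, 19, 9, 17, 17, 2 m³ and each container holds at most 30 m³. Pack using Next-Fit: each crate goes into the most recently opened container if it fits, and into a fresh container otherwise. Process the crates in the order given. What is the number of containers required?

17 m³ → container 1 (remaining 13 m³)
3 m³ → container 1 (remaining 10 m³)
8 m³ → container 1 (remaining 2 m³)
2 m³ → container 1 (remaining 0 m³)
20 m³ → container 2 (remaining 10 m³)
20 m³ → container 3 (remaining 10 m³)
8 m³ → container 3 (remaining 2 m³)
22 m³ → container 4 (remaining 8 m³)
22 m³ → container 5 (remaining 8 m³)
19 m³ → container 6 (remaining 11 m³)
9 m³ → container 6 (remaining 2 m³)
17 m³ → container 7 (remaining 13 m³)
17 m³ → container 8 (remaining 13 m³)
2 m³ → container 8 (remaining 11 m³)
Final containers: [17,3,8,2] [20] [20,8] [22] [22] [19,9] [17] [17,2].

8 containers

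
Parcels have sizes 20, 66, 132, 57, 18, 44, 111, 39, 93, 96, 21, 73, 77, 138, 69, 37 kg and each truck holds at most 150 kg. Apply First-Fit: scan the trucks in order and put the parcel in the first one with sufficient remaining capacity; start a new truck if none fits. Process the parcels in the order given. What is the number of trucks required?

Put 20 kg in truck 1; 130 kg remain.
Put 66 kg in truck 1; 64 kg remain.
Put 132 kg in truck 2; 18 kg remain.
Put 57 kg in truck 1; 7 kg remain.
Put 18 kg in truck 2; 0 kg remain.
Put 44 kg in truck 3; 106 kg remain.
Put 111 kg in truck 4; 39 kg remain.
Put 39 kg in truck 3; 67 kg remain.
Put 93 kg in truck 5; 57 kg remain.
Put 96 kg in truck 6; 54 kg remain.
Put 21 kg in truck 3; 46 kg remain.
Put 73 kg in truck 7; 77 kg remain.
Put 77 kg in truck 7; 0 kg remain.
Put 138 kg in truck 8; 12 kg remain.
Put 69 kg in truck 9; 81 kg remain.
Put 37 kg in truck 3; 9 kg remain.

9 trucks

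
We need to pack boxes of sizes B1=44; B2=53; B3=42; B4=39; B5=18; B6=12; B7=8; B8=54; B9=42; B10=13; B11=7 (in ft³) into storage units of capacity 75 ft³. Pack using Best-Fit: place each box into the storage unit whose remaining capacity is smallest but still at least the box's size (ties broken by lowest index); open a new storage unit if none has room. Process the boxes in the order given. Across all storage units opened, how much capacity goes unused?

B1 (44 ft³) → storage unit 1 (remaining 31 ft³)
B2 (53 ft³) → storage unit 2 (remaining 22 ft³)
B3 (42 ft³) → storage unit 3 (remaining 33 ft³)
B4 (39 ft³) → storage unit 4 (remaining 36 ft³)
B5 (18 ft³) → storage unit 2 (remaining 4 ft³)
B6 (12 ft³) → storage unit 1 (remaining 19 ft³)
B7 (8 ft³) → storage unit 1 (remaining 11 ft³)
B8 (54 ft³) → storage unit 5 (remaining 21 ft³)
B9 (42 ft³) → storage unit 6 (remaining 33 ft³)
B10 (13 ft³) → storage unit 5 (remaining 8 ft³)
B11 (7 ft³) → storage unit 5 (remaining 1 ft³)
6 storage units × 75 ft³ = 450 ft³; used 332 ft³; unused 118 ft³.

118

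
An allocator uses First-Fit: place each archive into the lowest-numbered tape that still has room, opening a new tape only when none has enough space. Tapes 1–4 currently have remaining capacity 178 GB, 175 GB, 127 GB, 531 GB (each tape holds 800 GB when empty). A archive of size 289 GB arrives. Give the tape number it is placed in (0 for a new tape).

Tapes with room: tape 4 (531 GB).
The first with room is tape 4.

4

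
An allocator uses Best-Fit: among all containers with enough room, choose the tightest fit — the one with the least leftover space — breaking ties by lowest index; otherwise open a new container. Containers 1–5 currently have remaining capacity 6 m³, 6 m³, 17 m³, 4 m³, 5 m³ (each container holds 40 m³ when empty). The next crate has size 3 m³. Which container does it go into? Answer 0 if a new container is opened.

4

Containers with room: container 1 (6 m³), container 2 (6 m³), container 3 (17 m³), container 4 (4 m³), container 5 (5 m³).
Tightest fit is container 4 with 4 m³ free.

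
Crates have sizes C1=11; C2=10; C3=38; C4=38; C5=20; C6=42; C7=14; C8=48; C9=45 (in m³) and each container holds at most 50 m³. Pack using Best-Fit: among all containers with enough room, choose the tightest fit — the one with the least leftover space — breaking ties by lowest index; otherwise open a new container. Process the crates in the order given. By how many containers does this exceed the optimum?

Best-Fit: [11,10,20] [38] [38] [42] [14] [48] [45] → 7 containers.
Total size 266 m³; any packing needs at least ⌈266/50⌉ = 6 containers.
An optimal packing achieves that bound: [48] [45] [42] [38,11] [38,10] [20,14] → 6 containers.
Excess: 7 − 6 = 1.

1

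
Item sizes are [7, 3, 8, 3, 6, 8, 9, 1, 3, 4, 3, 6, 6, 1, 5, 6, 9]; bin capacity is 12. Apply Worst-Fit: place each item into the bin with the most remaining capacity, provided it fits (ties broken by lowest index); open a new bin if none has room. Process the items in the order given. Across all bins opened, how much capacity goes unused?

8

Put 7 in bin 1; 5 remain.
Put 3 in bin 1; 2 remain.
Put 8 in bin 2; 4 remain.
Put 3 in bin 2; 1 remain.
Put 6 in bin 3; 6 remain.
Put 8 in bin 4; 4 remain.
Put 9 in bin 5; 3 remain.
Put 1 in bin 3; 5 remain.
Put 3 in bin 3; 2 remain.
Put 4 in bin 4; 0 remain.
Put 3 in bin 5; 0 remain.
Put 6 in bin 6; 6 remain.
Put 6 in bin 6; 0 remain.
Put 1 in bin 1; 1 remain.
Put 5 in bin 7; 7 remain.
Put 6 in bin 7; 1 remain.
Put 9 in bin 8; 3 remain.
8 bins × 12 = 96; used 88; unused 8.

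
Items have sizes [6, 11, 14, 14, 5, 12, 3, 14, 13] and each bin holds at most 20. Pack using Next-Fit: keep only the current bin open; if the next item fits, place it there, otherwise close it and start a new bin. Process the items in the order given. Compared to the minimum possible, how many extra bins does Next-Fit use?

Next-Fit: [6,11] [14] [14,5] [12,3] [14] [13] → 6 bins.
6 items exceed 10 (half the capacity), and no two of those can share a bin, so at least 6 bins are needed.
So 6 is already optimal.

0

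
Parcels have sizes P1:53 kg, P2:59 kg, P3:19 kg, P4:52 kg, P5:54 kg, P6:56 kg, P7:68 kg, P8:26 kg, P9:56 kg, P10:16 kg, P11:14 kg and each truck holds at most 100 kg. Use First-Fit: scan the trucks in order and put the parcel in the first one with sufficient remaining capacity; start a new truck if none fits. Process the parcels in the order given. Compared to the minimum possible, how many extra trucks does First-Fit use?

0

First-Fit: [53,19,26] [59,16,14] [52] [54] [56] [68] [56] → 7 trucks.
7 parcels exceed 50 kg (half the capacity), and no two of those can share a truck, so at least 7 trucks are needed.
So 7 is already optimal.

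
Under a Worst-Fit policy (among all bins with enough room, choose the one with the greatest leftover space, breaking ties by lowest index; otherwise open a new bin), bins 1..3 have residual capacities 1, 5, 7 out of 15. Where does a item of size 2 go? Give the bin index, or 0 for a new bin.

Bins with room: bin 2 (5), bin 3 (7).
Most room is bin 3 with 7 free.

3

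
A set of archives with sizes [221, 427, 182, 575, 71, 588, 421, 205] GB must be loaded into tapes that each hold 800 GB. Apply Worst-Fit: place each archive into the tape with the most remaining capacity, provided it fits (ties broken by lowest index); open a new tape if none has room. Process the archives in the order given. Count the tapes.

4

221 GB → tape 1 (remaining 579 GB)
427 GB → tape 1 (remaining 152 GB)
182 GB → tape 2 (remaining 618 GB)
575 GB → tape 2 (remaining 43 GB)
71 GB → tape 1 (remaining 81 GB)
588 GB → tape 3 (remaining 212 GB)
421 GB → tape 4 (remaining 379 GB)
205 GB → tape 4 (remaining 174 GB)
Final tapes: [221,427,71] [182,575] [588] [421,205].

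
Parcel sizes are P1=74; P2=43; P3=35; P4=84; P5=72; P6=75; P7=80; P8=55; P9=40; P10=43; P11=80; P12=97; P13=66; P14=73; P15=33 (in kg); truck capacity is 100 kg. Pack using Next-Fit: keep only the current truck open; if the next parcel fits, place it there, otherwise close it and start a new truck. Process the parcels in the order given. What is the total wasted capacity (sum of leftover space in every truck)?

Put P1 (74 kg) in truck 1; 26 kg remain.
Put P2 (43 kg) in truck 2; 57 kg remain.
Put P3 (35 kg) in truck 2; 22 kg remain.
Put P4 (84 kg) in truck 3; 16 kg remain.
Put P5 (72 kg) in truck 4; 28 kg remain.
Put P6 (75 kg) in truck 5; 25 kg remain.
Put P7 (80 kg) in truck 6; 20 kg remain.
Put P8 (55 kg) in truck 7; 45 kg remain.
Put P9 (40 kg) in truck 7; 5 kg remain.
Put P10 (43 kg) in truck 8; 57 kg remain.
Put P11 (80 kg) in truck 9; 20 kg remain.
Put P12 (97 kg) in truck 10; 3 kg remain.
Put P13 (66 kg) in truck 11; 34 kg remain.
Put P14 (73 kg) in truck 12; 27 kg remain.
Put P15 (33 kg) in truck 13; 67 kg remain.
13 trucks × 100 kg = 1300 kg; used 950 kg; unused 350 kg.

350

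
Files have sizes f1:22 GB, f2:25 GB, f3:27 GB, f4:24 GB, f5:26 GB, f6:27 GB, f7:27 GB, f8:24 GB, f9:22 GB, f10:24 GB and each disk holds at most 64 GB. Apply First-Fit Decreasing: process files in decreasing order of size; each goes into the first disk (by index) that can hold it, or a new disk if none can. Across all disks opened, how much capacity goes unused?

Sorted descending: 27, 27, 27, 26, 25, 24, 24, 24, 22, 22.
27 GB → disk 1 (remaining 37 GB)
27 GB → disk 1 (remaining 10 GB)
27 GB → disk 2 (remaining 37 GB)
26 GB → disk 2 (remaining 11 GB)
25 GB → disk 3 (remaining 39 GB)
24 GB → disk 3 (remaining 15 GB)
24 GB → disk 4 (remaining 40 GB)
24 GB → disk 4 (remaining 16 GB)
22 GB → disk 5 (remaining 42 GB)
22 GB → disk 5 (remaining 20 GB)
5 disks × 64 GB = 320 GB; used 248 GB; unused 72 GB.

72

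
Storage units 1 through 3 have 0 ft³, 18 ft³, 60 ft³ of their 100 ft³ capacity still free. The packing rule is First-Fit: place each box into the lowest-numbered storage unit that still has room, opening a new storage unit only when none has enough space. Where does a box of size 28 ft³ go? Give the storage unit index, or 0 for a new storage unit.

3

Storage units with room: storage unit 3 (60 ft³).
The first with room is storage unit 3.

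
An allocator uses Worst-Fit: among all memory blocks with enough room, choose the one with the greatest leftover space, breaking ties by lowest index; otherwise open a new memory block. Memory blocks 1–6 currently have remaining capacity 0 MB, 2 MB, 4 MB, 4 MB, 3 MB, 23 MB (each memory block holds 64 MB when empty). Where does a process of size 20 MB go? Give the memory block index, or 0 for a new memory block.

Memory blocks with room: memory block 6 (23 MB).
Most room is memory block 6 with 23 MB free.

6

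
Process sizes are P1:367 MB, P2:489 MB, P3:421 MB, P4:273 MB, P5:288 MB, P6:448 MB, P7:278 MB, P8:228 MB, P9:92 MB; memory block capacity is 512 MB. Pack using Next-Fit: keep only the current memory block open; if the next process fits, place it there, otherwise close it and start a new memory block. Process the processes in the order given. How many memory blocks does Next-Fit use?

8

P1 (367 MB) → memory block 1 (remaining 145 MB)
P2 (489 MB) → memory block 2 (remaining 23 MB)
P3 (421 MB) → memory block 3 (remaining 91 MB)
P4 (273 MB) → memory block 4 (remaining 239 MB)
P5 (288 MB) → memory block 5 (remaining 224 MB)
P6 (448 MB) → memory block 6 (remaining 64 MB)
P7 (278 MB) → memory block 7 (remaining 234 MB)
P8 (228 MB) → memory block 7 (remaining 6 MB)
P9 (92 MB) → memory block 8 (remaining 420 MB)
Final memory blocks: [367] [489] [421] [273] [288] [448] [278,228] [92].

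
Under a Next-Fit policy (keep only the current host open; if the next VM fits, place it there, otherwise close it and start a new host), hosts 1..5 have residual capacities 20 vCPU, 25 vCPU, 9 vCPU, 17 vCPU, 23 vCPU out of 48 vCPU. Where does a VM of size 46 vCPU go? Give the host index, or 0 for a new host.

Next-Fit only looks at host 5, which has 23 vCPU free.
46 vCPU does not fit, so a new host is opened.

0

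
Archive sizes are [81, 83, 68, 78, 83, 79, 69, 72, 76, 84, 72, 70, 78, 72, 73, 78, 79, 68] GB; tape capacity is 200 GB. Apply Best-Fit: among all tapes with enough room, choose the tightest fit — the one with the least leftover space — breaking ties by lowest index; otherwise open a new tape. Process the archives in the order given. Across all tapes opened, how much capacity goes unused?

tape 1: place 81 GB, 119 GB left
tape 1: place 83 GB, 36 GB left
tape 2: place 68 GB, 132 GB left
tape 2: place 78 GB, 54 GB left
tape 3: place 83 GB, 117 GB left
tape 3: place 79 GB, 38 GB left
tape 4: place 69 GB, 131 GB left
tape 4: place 72 GB, 59 GB left
tape 5: place 76 GB, 124 GB left
tape 5: place 84 GB, 40 GB left
tape 6: place 72 GB, 128 GB left
tape 6: place 70 GB, 58 GB left
tape 7: place 78 GB, 122 GB left
tape 7: place 72 GB, 50 GB left
tape 8: place 73 GB, 127 GB left
tape 8: place 78 GB, 49 GB left
tape 9: place 79 GB, 121 GB left
tape 9: place 68 GB, 53 GB left
9 tapes × 200 GB = 1800 GB; used 1363 GB; unused 437 GB.

437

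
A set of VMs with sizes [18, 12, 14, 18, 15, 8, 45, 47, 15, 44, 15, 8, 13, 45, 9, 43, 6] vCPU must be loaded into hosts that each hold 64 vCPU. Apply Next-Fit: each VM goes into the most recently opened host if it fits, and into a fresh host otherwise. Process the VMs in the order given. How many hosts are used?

8

host 1: place 18 vCPU, 46 vCPU left
host 1: place 12 vCPU, 34 vCPU left
host 1: place 14 vCPU, 20 vCPU left
host 1: place 18 vCPU, 2 vCPU left
host 2: place 15 vCPU, 49 vCPU left
host 2: place 8 vCPU, 41 vCPU left
host 3: place 45 vCPU, 19 vCPU left
host 4: place 47 vCPU, 17 vCPU left
host 4: place 15 vCPU, 2 vCPU left
host 5: place 44 vCPU, 20 vCPU left
host 5: place 15 vCPU, 5 vCPU left
host 6: place 8 vCPU, 56 vCPU left
host 6: place 13 vCPU, 43 vCPU left
host 7: place 45 vCPU, 19 vCPU left
host 7: place 9 vCPU, 10 vCPU left
host 8: place 43 vCPU, 21 vCPU left
host 8: place 6 vCPU, 15 vCPU left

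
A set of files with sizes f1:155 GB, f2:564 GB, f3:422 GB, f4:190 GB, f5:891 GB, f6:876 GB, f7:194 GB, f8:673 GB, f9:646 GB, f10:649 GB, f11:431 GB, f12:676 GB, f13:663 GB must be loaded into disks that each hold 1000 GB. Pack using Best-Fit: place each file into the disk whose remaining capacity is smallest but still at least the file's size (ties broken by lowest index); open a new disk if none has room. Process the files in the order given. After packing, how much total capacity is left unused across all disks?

2970

f1 (155 GB) → disk 1 (remaining 845 GB)
f2 (564 GB) → disk 1 (remaining 281 GB)
f3 (422 GB) → disk 2 (remaining 578 GB)
f4 (190 GB) → disk 1 (remaining 91 GB)
f5 (891 GB) → disk 3 (remaining 109 GB)
f6 (876 GB) → disk 4 (remaining 124 GB)
f7 (194 GB) → disk 2 (remaining 384 GB)
f8 (673 GB) → disk 5 (remaining 327 GB)
f9 (646 GB) → disk 6 (remaining 354 GB)
f10 (649 GB) → disk 7 (remaining 351 GB)
f11 (431 GB) → disk 8 (remaining 569 GB)
f12 (676 GB) → disk 9 (remaining 324 GB)
f13 (663 GB) → disk 10 (remaining 337 GB)
10 disks × 1000 GB = 10000 GB; used 7030 GB; unused 2970 GB.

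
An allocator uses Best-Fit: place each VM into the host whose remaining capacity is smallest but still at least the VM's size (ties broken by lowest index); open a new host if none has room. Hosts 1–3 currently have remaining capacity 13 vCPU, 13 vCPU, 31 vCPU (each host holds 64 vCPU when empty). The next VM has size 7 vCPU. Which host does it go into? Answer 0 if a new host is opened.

Hosts with room: host 1 (13 vCPU), host 2 (13 vCPU), host 3 (31 vCPU).
Tightest fit is host 1 with 13 vCPU free.

1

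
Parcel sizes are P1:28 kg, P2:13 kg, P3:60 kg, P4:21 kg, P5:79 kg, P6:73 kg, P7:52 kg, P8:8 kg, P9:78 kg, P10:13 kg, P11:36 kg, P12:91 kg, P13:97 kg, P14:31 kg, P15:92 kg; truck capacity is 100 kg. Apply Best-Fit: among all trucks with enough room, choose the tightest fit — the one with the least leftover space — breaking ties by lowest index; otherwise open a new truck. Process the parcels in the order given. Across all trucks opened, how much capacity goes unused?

truck 1: place P1 (28 kg), 72 kg left
truck 1: place P2 (13 kg), 59 kg left
truck 2: place P3 (60 kg), 40 kg left
truck 2: place P4 (21 kg), 19 kg left
truck 3: place P5 (79 kg), 21 kg left
truck 4: place P6 (73 kg), 27 kg left
truck 1: place P7 (52 kg), 7 kg left
truck 2: place P8 (8 kg), 11 kg left
truck 5: place P9 (78 kg), 22 kg left
truck 3: place P10 (13 kg), 8 kg left
truck 6: place P11 (36 kg), 64 kg left
truck 7: place P12 (91 kg), 9 kg left
truck 8: place P13 (97 kg), 3 kg left
truck 6: place P14 (31 kg), 33 kg left
truck 9: place P15 (92 kg), 8 kg left
9 trucks × 100 kg = 900 kg; used 772 kg; unused 128 kg.

128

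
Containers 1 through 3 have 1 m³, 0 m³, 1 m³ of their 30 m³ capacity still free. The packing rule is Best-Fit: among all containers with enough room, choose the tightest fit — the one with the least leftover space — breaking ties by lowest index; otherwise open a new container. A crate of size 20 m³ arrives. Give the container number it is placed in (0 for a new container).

0

No container has ≥ 20 m³ free, so a new container is opened.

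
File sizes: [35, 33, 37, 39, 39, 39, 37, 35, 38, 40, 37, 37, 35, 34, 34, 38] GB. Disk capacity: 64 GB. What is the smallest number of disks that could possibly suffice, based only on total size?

10

Total size = 35 + 33 + 37 + 39 + 39 + 39 + 37 + 35 + 38 + 40 + 37 + 37 + 35 + 34 + 34 + 38 = 587 GB.
⌈587 / 64⌉ = 10.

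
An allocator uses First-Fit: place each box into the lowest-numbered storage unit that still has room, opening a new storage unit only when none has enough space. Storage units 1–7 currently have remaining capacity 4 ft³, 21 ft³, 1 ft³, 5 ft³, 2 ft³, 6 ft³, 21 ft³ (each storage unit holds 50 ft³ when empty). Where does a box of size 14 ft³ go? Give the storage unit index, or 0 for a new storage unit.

2

Storage units with room: storage unit 2 (21 ft³), storage unit 7 (21 ft³).
The first with room is storage unit 2.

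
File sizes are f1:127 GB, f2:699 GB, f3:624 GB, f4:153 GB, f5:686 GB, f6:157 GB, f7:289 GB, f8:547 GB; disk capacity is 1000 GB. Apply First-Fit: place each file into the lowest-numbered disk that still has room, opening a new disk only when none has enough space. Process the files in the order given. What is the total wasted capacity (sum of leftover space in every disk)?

718

f1 (127 GB) → disk 1 (remaining 873 GB)
f2 (699 GB) → disk 1 (remaining 174 GB)
f3 (624 GB) → disk 2 (remaining 376 GB)
f4 (153 GB) → disk 1 (remaining 21 GB)
f5 (686 GB) → disk 3 (remaining 314 GB)
f6 (157 GB) → disk 2 (remaining 219 GB)
f7 (289 GB) → disk 3 (remaining 25 GB)
f8 (547 GB) → disk 4 (remaining 453 GB)
4 disks × 1000 GB = 4000 GB; used 3282 GB; unused 718 GB.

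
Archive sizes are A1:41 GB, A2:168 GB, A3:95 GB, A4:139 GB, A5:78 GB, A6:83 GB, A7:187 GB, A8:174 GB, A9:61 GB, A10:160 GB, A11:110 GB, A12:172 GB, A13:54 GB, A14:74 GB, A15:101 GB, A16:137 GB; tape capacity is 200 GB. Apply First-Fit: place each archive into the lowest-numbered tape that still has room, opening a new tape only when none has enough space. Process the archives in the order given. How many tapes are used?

tape 1: place A1 (41 GB), 159 GB left
tape 2: place A2 (168 GB), 32 GB left
tape 1: place A3 (95 GB), 64 GB left
tape 3: place A4 (139 GB), 61 GB left
tape 4: place A5 (78 GB), 122 GB left
tape 4: place A6 (83 GB), 39 GB left
tape 5: place A7 (187 GB), 13 GB left
tape 6: place A8 (174 GB), 26 GB left
tape 1: place A9 (61 GB), 3 GB left
tape 7: place A10 (160 GB), 40 GB left
tape 8: place A11 (110 GB), 90 GB left
tape 9: place A12 (172 GB), 28 GB left
tape 3: place A13 (54 GB), 7 GB left
tape 8: place A14 (74 GB), 16 GB left
tape 10: place A15 (101 GB), 99 GB left
tape 11: place A16 (137 GB), 63 GB left
Final tapes: [41,95,61] [168] [139,54] [78,83] [187] [174] [160] [110,74] [172] [101] [137].

11 tapes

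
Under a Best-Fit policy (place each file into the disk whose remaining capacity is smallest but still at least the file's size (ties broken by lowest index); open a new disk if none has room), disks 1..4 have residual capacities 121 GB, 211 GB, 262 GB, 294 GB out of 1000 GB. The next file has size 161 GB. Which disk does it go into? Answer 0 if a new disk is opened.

2

Disks with room: disk 2 (211 GB), disk 3 (262 GB), disk 4 (294 GB).
Tightest fit is disk 2 with 211 GB free.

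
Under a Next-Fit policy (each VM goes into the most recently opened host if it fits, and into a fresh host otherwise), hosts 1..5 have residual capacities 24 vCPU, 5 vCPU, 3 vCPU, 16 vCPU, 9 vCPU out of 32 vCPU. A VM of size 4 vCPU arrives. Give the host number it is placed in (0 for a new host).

Next-Fit only looks at host 5, which has 9 vCPU free.
4 vCPU fits there.

5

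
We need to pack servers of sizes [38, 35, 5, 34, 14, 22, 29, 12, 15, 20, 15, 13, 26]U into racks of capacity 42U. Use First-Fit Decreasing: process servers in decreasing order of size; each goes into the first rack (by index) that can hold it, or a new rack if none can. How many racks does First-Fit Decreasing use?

7

Sorted descending: 38, 35, 34, 29, 26, 22, 20, 15, 15, 14, 13, 12, 5.
Put 38U in rack 1; 4U remain.
Put 35U in rack 2; 7U remain.
Put 34U in rack 3; 8U remain.
Put 29U in rack 4; 13U remain.
Put 26U in rack 5; 16U remain.
Put 22U in rack 6; 20U remain.
Put 20U in rack 6; 0U remain.
Put 15U in rack 5; 1U remain.
Put 15U in rack 7; 27U remain.
Put 14U in rack 7; 13U remain.
Put 13U in rack 4; 0U remain.
Put 12U in rack 7; 1U remain.
Put 5U in rack 2; 2U remain.
Final racks: [38] [35,5] [34] [29,13] [26,15] [22,20] [15,14,12].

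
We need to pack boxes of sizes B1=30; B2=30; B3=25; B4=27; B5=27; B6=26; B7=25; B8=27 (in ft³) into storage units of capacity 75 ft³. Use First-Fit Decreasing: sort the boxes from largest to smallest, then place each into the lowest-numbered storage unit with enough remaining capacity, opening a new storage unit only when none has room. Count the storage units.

Sorted descending: 30, 30, 27, 27, 27, 26, 25, 25.
storage unit 1: place 30 ft³, 45 ft³ left
storage unit 1: place 30 ft³, 15 ft³ left
storage unit 2: place 27 ft³, 48 ft³ left
storage unit 2: place 27 ft³, 21 ft³ left
storage unit 3: place 27 ft³, 48 ft³ left
storage unit 3: place 26 ft³, 22 ft³ left
storage unit 4: place 25 ft³, 50 ft³ left
storage unit 4: place 25 ft³, 25 ft³ left
Final storage units: [30,30] [27,27] [27,26] [25,25].

4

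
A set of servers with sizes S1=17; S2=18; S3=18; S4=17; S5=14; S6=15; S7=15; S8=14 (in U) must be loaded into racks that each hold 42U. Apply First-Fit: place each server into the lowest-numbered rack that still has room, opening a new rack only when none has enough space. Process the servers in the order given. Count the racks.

4

S1 (17U) → rack 1 (remaining 25U)
S2 (18U) → rack 1 (remaining 7U)
S3 (18U) → rack 2 (remaining 24U)
S4 (17U) → rack 2 (remaining 7U)
S5 (14U) → rack 3 (remaining 28U)
S6 (15U) → rack 3 (remaining 13U)
S7 (15U) → rack 4 (remaining 27U)
S8 (14U) → rack 4 (remaining 13U)
Final racks: [17,18] [18,17] [14,15] [15,14].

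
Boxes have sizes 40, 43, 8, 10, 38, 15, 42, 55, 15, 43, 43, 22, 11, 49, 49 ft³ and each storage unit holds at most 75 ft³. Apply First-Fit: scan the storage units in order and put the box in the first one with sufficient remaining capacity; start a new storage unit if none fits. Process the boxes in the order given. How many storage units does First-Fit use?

storage unit 1: place 40 ft³, 35 ft³ left
storage unit 2: place 43 ft³, 32 ft³ left
storage unit 1: place 8 ft³, 27 ft³ left
storage unit 1: place 10 ft³, 17 ft³ left
storage unit 3: place 38 ft³, 37 ft³ left
storage unit 1: place 15 ft³, 2 ft³ left
storage unit 4: place 42 ft³, 33 ft³ left
storage unit 5: place 55 ft³, 20 ft³ left
storage unit 2: place 15 ft³, 17 ft³ left
storage unit 6: place 43 ft³, 32 ft³ left
storage unit 7: place 43 ft³, 32 ft³ left
storage unit 3: place 22 ft³, 15 ft³ left
storage unit 2: place 11 ft³, 6 ft³ left
storage unit 8: place 49 ft³, 26 ft³ left
storage unit 9: place 49 ft³, 26 ft³ left
Final storage units: [40,8,10,15] [43,15,11] [38,22] [42] [55] [43] [43] [49] [49].

9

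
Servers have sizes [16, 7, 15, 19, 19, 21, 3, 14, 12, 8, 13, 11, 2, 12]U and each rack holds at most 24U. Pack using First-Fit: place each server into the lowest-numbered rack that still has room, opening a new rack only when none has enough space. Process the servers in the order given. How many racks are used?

16U → rack 1 (remaining 8U)
7U → rack 1 (remaining 1U)
15U → rack 2 (remaining 9U)
19U → rack 3 (remaining 5U)
19U → rack 4 (remaining 5U)
21U → rack 5 (remaining 3U)
3U → rack 2 (remaining 6U)
14U → rack 6 (remaining 10U)
12U → rack 7 (remaining 12U)
8U → rack 6 (remaining 2U)
13U → rack 8 (remaining 11U)
11U → rack 7 (remaining 1U)
2U → rack 2 (remaining 4U)
12U → rack 9 (remaining 12U)
Final racks: [16,7] [15,3,2] [19] [19] [21] [14,8] [12,11] [13] [12].

9 racks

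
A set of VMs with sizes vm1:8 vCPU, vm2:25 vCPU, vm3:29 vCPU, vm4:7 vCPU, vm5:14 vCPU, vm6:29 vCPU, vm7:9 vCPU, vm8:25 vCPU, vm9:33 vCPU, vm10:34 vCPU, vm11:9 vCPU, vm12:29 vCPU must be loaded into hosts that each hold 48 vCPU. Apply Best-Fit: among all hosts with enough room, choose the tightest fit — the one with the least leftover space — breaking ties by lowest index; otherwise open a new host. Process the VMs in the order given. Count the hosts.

Put vm1 (8 vCPU) in host 1; 40 vCPU remain.
Put vm2 (25 vCPU) in host 1; 15 vCPU remain.
Put vm3 (29 vCPU) in host 2; 19 vCPU remain.
Put vm4 (7 vCPU) in host 1; 8 vCPU remain.
Put vm5 (14 vCPU) in host 2; 5 vCPU remain.
Put vm6 (29 vCPU) in host 3; 19 vCPU remain.
Put vm7 (9 vCPU) in host 3; 10 vCPU remain.
Put vm8 (25 vCPU) in host 4; 23 vCPU remain.
Put vm9 (33 vCPU) in host 5; 15 vCPU remain.
Put vm10 (34 vCPU) in host 6; 14 vCPU remain.
Put vm11 (9 vCPU) in host 3; 1 vCPU remain.
Put vm12 (29 vCPU) in host 7; 19 vCPU remain.
Final hosts: [8,25,7] [29,14] [29,9,9] [25] [33] [34] [29].

7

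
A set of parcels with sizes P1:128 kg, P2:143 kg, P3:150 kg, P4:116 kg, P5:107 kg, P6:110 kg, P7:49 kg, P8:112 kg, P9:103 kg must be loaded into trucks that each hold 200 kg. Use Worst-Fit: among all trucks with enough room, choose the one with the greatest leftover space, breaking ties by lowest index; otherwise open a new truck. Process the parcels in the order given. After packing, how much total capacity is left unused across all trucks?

Put P1 (128 kg) in truck 1; 72 kg remain.
Put P2 (143 kg) in truck 2; 57 kg remain.
Put P3 (150 kg) in truck 3; 50 kg remain.
Put P4 (116 kg) in truck 4; 84 kg remain.
Put P5 (107 kg) in truck 5; 93 kg remain.
Put P6 (110 kg) in truck 6; 90 kg remain.
Put P7 (49 kg) in truck 5; 44 kg remain.
Put P8 (112 kg) in truck 7; 88 kg remain.
Put P9 (103 kg) in truck 8; 97 kg remain.
8 trucks × 200 kg = 1600 kg; used 1018 kg; unused 582 kg.

582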